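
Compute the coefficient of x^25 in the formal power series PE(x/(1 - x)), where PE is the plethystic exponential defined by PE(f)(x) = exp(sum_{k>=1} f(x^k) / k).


For f(x) = x/(1 - x) we have
sum_{k>=1} f(x^k) / k = sum_{k>=1} (1/k) * x^k / (1 - x^k) = sum_{k, m >= 1} x^(k m) / k,
which after exponentiating simplifies to
PE(x/(1 - x)) = prod_{k>=1} 1 / (1 - x^k).
This is the generating function for the partition function p(n), so the coefficient of x^25 is p(25).
Computing p(25) by dynamic programming over parts 1, 2, ..., 25: p(25) = 1958.

1958


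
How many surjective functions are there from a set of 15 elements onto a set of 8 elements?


By inclusion-exclusion on which target elements are missed, the number of surjections from an n-set onto a k-set is
surj(n, k) = sum_{j=0}^{k} (-1)^j C(k, j) (k - j)^n.
Equivalently surj(n, k) = k! * S(n, k), where S(n, k) is the Stirling number of the second kind.
For n = 15, k = 8:
S(15, 8) = 216627840, so
surj = 8! * 216627840 = 40320 * 216627840 = 8734434508800.

8734434508800


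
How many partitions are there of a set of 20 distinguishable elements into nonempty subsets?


Bell_20 can be computed from the Bell triangle or from Dobinski's identity Bell_n = (1/e) * sum_{k>=0} k^n / k!.
Computing Bell_20 = 51724158235372.

51724158235372


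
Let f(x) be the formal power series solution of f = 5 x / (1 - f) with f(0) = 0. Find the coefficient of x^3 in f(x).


Apply Lagrange inversion: f = 5 x * phi(f) with phi(t) = 1/(1 - t), so
[x^n] f = 5^n * (1/n) [t^(n-1)] phi(t)^n = 5^n * (1/n) [t^(n-1)] (1 - t)^(-n) = 5^n * (1/n) C(2n - 2, n - 1) = 5^n * C_{n-1}.
For n = 3: C_2 = C(4, 2) / 3 = 6/3 = 2.
With the 5^3 = 125 factor, the coefficient is 125 * 2 = 250.

250


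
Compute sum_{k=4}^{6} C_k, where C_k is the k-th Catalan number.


C_4 through C_6: 14, 42, 132
Sum = 14 + 42 + 132
= 188

188


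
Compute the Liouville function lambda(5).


The Liouville function is lambda(k) = (-1)^Omega(k), where Omega(k) counts the prime factors of k with multiplicity.
Factoring: 5 = 5, so Omega(5) = 1.
lambda(5) = (-1)^1 = -1.

-1


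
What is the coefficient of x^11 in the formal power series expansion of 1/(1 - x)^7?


The expansion 1/(1 - x)^r = sum_{k>=0} C(k + r - 1, r - 1) x^k follows from the multiset / negative-binomial theorem (or from repeated differentiation of the geometric series).
For r = 7 and k = 11:
C(17, 6) = 355687428096000 / (720 * 39916800) = 12376.

12376


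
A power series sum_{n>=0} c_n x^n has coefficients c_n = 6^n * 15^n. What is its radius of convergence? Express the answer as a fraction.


By the root test (Cauchy-Hadamard), the radius is R = 1 / limsup_n |c_n|^(1/n).
Here |c_n|^(1/n) = (6^n * 15^n)^(1/n) = 6 * 15 = 90 for all n.
So R = 1/90 = 1/90.

1/90


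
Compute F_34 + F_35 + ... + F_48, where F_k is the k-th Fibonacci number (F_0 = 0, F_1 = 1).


Use the identity sum_{k=0}^{N} F_k = F_{N+2} - 1 (which follows from F_{k+2} - F_{k+1} = F_k). Then
sum_{k=34}^{48} F_k = (F_{50} - 1) - (F_{35} - 1) = F_{50} - F_{35}.
Computing: F_{50} = 12586269025, F_{35} = 9227465, so
Sum = 12586269025 - 9227465 = 12577041560.

12577041560


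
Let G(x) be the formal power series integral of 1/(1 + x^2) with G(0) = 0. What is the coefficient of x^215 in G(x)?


1/(1 + x^2) = sum_{j>=0} (-1)^j x^(2j). Integrating termwise with G(0) = 0:
G(x) = sum_{j>=0} (-1)^j x^(2j+1) / (2j+1) = arctan(x).
Only odd powers are nonzero. For x^215 write 215 = 2*107 + 1, giving
(-1)^107 / 215 = -1/215 = -1/215.

-1/215


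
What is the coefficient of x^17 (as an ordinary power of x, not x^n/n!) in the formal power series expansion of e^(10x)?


The exponential series is e^y = sum_{k>=0} y^k / k!. Substituting y = 10x gives
e^(10x) = sum_{k>=0} 10^k x^k / k!.
So the coefficient of x^n is a^n/n! with a = 10, n = 17:
10^17 / 17! = 100000000000000000/355687428096000 = 24414062500/86837751

24414062500/86837751


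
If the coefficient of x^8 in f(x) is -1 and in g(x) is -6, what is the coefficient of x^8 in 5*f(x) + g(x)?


Scalar multiplication scales coefficients: 5 * -1 = -5.
Then add the g coefficient: -5 + -6
= -11

-11


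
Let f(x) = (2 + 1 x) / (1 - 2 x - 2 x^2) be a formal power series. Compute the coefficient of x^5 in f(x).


Write f(x) = sum_{k>=0} a_k x^k. Multiplying both sides by 1 - 2 x - 2 x^2 gives
(1 - 2 x - 2 x^2) sum_{k>=0} a_k x^k = 2 + 1 x.
Matching coefficients:
 x^0: a_0 = 2
 x^1: a_1 - 2 a_0 = 1  =>  a_1 = 2*2 + 1 = 5
 x^k (k >= 2): a_k = 2 a_{k-1} + 2 a_{k-2}.
Iterating: a_2 = 14, a_3 = 38, a_4 = 104, a_5 = 284.
So the coefficient of x^5 is 284.

284


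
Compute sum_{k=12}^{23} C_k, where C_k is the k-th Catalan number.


C_12 through C_23: 208012, 742900, 2674440, 9694845, 35357670, 129644790, 477638700, 1767263190, 6564120420, 24466267020, 91482563640, 343059613650
Sum = 208012 + 742900 + 2674440 + 9694845 + 35357670 + 129644790 + 477638700 + 1767263190 + 6564120420 + 24466267020 + 91482563640 + 343059613650
= 467995789277

467995789277


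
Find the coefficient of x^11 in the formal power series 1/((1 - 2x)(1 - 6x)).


By partial fractions or Cauchy convolution:
The coefficient equals sum_{k=0}^{11} 2^k * 6^(11-k).
= 544194560

544194560


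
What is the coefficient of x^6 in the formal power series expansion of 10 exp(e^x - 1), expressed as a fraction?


exp(e^x - 1) is the exponential generating function for the Bell numbers Bell_k: exp(e^x - 1) = sum_{k>=0} Bell_k x^k / k!.
So the coefficient of x^6 in 10 exp(e^x - 1) is 10 Bell_6 / 6!.
Computing: Bell_6 = 203 and 6! = 720, giving
10 * 203/720 = 203/72.

203/72


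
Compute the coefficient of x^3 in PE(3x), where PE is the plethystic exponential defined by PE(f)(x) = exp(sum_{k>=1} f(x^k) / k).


With f(x) = 3x, the exponent is sum_{k>=1} 3 x^k / k = 3 * (-ln(1 - x)). Exponentiating:
PE(3x) = exp(-3 ln(1 - x)) = 1/(1 - x)^3.
By the negative binomial expansion, [x^n] 1/(1 - x)^3 = C(n + 2, 2).
For n = 3: C(5, 2) = 10.

10


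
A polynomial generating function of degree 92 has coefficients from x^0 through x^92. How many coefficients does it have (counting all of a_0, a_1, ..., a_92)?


A polynomial of degree 92 takes the form a_0 + a_1 x + ... + a_92 x^92.
The number of coefficients is 92 + 1 = 93.

93


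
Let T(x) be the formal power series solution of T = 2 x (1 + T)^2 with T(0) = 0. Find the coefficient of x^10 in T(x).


Apply the Lagrange inversion formula: if T = 2 x * phi(T) with phi(t) = (1 + t)^2, then [x^n] T = 2^n * (1/n) [t^(n-1)] phi(t)^n = 2^n * (1/n) [t^(n-1)] (1 + t)^(2n) = 2^n * (1/n) C(2n, n-1).
Using the identity C(2n, n-1) = C(2n, n) * n / (n+1), the unscaled factor equals C(2n, n) / (n+1) = C_n, the n-th Catalan number.
For n = 10: C_10 = C(20, 10) / 11 = 184756/11 = 16796.
With the 2^10 = 1024 factor, the coefficient is 1024 * 16796 = 17199104.

17199104


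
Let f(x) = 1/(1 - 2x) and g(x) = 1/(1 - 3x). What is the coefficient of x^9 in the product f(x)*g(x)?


The coefficient of x^n in f*g is the Cauchy product: sum_{k=0}^{n} a^k * b^(n-k).
With a=2, b=3, n=9:
sum_{k=0}^{9} 2^k * 3^(9-k)
= 58025

58025


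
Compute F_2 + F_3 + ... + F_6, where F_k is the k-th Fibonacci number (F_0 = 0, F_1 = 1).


Use the identity sum_{k=0}^{N} F_k = F_{N+2} - 1 (which follows from F_{k+2} - F_{k+1} = F_k). Then
sum_{k=2}^{6} F_k = (F_{8} - 1) - (F_{3} - 1) = F_{8} - F_{3}.
Computing: F_{8} = 21, F_{3} = 2, so
Sum = 21 - 2 = 19.

19


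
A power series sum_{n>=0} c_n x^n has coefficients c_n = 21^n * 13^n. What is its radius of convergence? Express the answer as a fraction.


By the root test (Cauchy-Hadamard), the radius is R = 1 / limsup_n |c_n|^(1/n).
Here |c_n|^(1/n) = (21^n * 13^n)^(1/n) = 21 * 13 = 273 for all n.
So R = 1/273 = 1/273.

1/273


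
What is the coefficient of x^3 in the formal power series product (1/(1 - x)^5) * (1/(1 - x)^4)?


Combine the factors: (1/(1 - x)^5) * (1/(1 - x)^4) = 1/(1 - x)^9.
Then use 1/(1 - x)^r = sum_{k>=0} C(k + r - 1, r - 1) x^k with r = 9 and k = 3:
C(11, 8) = 165.

165


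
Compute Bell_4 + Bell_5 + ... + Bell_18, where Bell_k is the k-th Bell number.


Recall Bell_k counts set partitions of a k-set (with Bell_0 = 1 by convention).
Bell_4 through Bell_18: 15, 52, 203, 877, 4140, 21147, 115975, 678570, 4213597, 27644437, 190899322, 1382958545, 10480142147, 82864869804, 682076806159
Sum = 15 + 52 + 203 + 877 + 4140 + 21147 + 115975 + 678570 + 4213597 + 27644437 + 190899322 + 1382958545 + 10480142147 + 82864869804 + 682076806159 = 777028354990.

777028354990


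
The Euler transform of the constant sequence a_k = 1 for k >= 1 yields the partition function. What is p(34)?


The Euler transform converts the sequence a_k = 1 into the number of integer partitions.
Using the recurrence or dynamic programming:
p(34) = 12310

12310


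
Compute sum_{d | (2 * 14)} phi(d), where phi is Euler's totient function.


First, 2 * 14 = 28. One classical identity is sum_{d | n} phi(d) = n (each k in [1, n] has a unique gcd with n, and among the k's with gcd(k, n) = n/d there are phi(d) of them). So the sum equals 28. We also verify directly:
Divisors of 28: 1, 2, 4, 7, 14, 28.
phi values: 1, 1, 2, 6, 6, 12.
Sum = 28.

28


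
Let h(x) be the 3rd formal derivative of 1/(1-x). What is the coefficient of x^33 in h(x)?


Differentiating 3 times: d^3/dx^3 [1/(1-x)] = 3!/(1-x)^4.
The expansion 1/(1-x)^4 = sum_{k>=0} C(k+3, 3) x^k, so the coefficient of x^n in 3!/(1-x)^4 is 3! * C(n+3, 3).
For n = 33: 6 * C(36, 3) = 6 * 7140 = 42840

42840


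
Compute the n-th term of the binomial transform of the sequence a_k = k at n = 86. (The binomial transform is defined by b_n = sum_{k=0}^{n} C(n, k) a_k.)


With a_k = k, b_n = sum_{k=0}^{n} C(n, k) k. Using k * C(n, k) = n * C(n-1, k-1) gives b_n = n * sum_{k>=1} C(n-1, k-1) = n * 2^(n-1).
For n = 86: 86 * 2^85 = 86 * 38685626227668133590597632 = 3326963855579459488791396352.

3326963855579459488791396352


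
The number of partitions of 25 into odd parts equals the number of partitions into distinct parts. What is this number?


Computing partitions of 25 into odd parts (1, 3, 5, ...):
Using the generating function prod_{k>=0} 1/(1-x^(2k+1)),
the count is 142

142


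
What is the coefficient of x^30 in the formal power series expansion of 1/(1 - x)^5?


The negative binomial / multiset identity is
1/(1 - x)^r = sum_{k>=0} C(k + r - 1, r - 1) x^k.
Here r = 5 and k = 30, so the coefficient is
C(30 + 4, 4) = C(34, 4)
= 46376

46376


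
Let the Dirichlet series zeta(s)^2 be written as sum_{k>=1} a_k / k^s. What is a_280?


The Dirichlet convolution of the constant function 1 with itself gives (1 * 1)(k) = sum_{d | k} 1 = d(k), the number of positive divisors of k.
Since zeta(s) = sum_{k>=1} 1/k^s, we have zeta(s)^2 = sum_{k>=1} d(k)/k^s, so a_k = d(k).
For k = 280: the divisors are 1, 2, 4, 5, 7, 8, 10, 14, 20, 28, 35, 40, 56, 70, 140, 280.
Count = 16.

16


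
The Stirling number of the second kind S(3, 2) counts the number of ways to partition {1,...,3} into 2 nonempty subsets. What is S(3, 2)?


Using the explicit formula S(n,k) = (1/k!) sum_{j=0}^{k} (-1)^(k-j) C(k,j) j^n:
S(3, 2) = 3
Equivalently, S(n,k) is n! times the coefficient of x^n in the EGF (e^x - 1)^k / k!.

3


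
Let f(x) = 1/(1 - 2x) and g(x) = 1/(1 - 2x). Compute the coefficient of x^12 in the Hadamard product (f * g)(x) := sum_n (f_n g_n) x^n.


f has coefficients f_k = 2^k and g has coefficients g_k = 2^k, so the Hadamard product has coefficient (f*g)_k = 2^k * 2^k = 4^k.
For k = 12: 4^12 = 16777216.

16777216


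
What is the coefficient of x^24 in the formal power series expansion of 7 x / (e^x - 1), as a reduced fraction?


The exponential generating function for Bernoulli numbers is
x / (e^x - 1) = sum_{k>=0} B_k x^k / k!.
So the coefficient of x^24 in 7 x / (e^x - 1) is 7 B_24 / 24!.
Computing: B_24 = -236364091/2730, 24! = 620448401733239439360000, giving
7 * -236364091/2730 / 620448401733239439360000 = -236364091/241974876675963381350400000.

-236364091/241974876675963381350400000


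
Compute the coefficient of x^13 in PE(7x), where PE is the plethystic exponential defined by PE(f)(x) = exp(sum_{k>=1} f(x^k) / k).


With f(x) = 7x, the exponent is sum_{k>=1} 7 x^k / k = 7 * (-ln(1 - x)). Exponentiating:
PE(7x) = exp(-7 ln(1 - x)) = 1/(1 - x)^7.
By the negative binomial expansion, [x^n] 1/(1 - x)^7 = C(n + 6, 6).
For n = 13: C(19, 6) = 27132.

27132


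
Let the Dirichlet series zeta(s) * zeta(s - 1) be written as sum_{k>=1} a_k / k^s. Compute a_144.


Convolution gives a_k = sum_{d | k} d * 1 = sum_{d | k} d = sigma(k), the sum of positive divisors of k.
For k = 144, the divisors are 1, 2, 3, 4, 6, 8, 9, 12, 16, 18, 24, 36, 48, 72, 144, so
sigma(144) = 1 + 2 + 3 + 4 + 6 + 8 + 9 + 12 + 16 + 18 + 24 + 36 + 48 + 72 + 144 = 403.

403


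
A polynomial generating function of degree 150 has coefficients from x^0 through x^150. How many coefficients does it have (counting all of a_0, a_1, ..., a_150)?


A polynomial of degree 150 takes the form a_0 + a_1 x + ... + a_150 x^150.
The number of coefficients is 150 + 1 = 151.

151


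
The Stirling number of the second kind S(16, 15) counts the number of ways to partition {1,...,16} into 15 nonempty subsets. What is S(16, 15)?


Using the explicit formula S(n,k) = (1/k!) sum_{j=0}^{k} (-1)^(k-j) C(k,j) j^n:
S(16, 15) = 120
Equivalently, S(n,k) is n! times the coefficient of x^n in the EGF (e^x - 1)^k / k!.

120


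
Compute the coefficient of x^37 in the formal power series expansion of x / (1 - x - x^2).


Let f(x) = sum_{k>=0} a_k x^k. Multiplying f(x) * (1 - x - x^2) = x and matching coefficients gives a_0 = 0, a_1 = 1, and a_k = a_{k-1} + a_{k-2} for k >= 2. These are the Fibonacci numbers F_k.
Iterating from F_0 = 0, F_1 = 1:
F_0=0, F_1=1, F_2=1, F_3=2, F_4=3, F_5=5, F_6=8, F_7=13, F_8=21, F_9=34, ...
F_37 = 24157817.

24157817


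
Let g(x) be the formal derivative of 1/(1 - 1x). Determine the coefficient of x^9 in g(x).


Differentiate termwise: d/dx sum_{k>=0} 1^k x^k = sum_{k>=1} k 1^k x^(k-1) = sum_{j>=0} (j+1) 1^(j+1) x^j.
Equivalently, d/dx [1/(1 - 1x)] = 1/(1 - 1x)^2.
For j = 9: 10 * 1^10 = 10 * 1 = 10.

10


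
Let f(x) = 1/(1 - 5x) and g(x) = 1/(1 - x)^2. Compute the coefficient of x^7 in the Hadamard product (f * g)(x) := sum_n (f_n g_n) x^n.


f has coefficients f_k = 5^k. For g = 1/(1 - x)^2 the coefficient is g_k = C(k + 1, 1) = k + 1. The Hadamard coefficient is (f * g)_k = 5^k * (k + 1).
For k = 7: 5^7 * 8 = 78125 * 8 = 625000.

625000


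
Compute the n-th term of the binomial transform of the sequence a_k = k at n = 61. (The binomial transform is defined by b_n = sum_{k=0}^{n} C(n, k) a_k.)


With a_k = k, b_n = sum_{k=0}^{n} C(n, k) k. Using k * C(n, k) = n * C(n-1, k-1) gives b_n = n * sum_{k>=1} C(n-1, k-1) = n * 2^(n-1).
For n = 61: 61 * 2^60 = 61 * 1152921504606846976 = 70328211781017665536.

70328211781017665536


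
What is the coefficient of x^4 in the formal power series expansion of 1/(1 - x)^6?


The expansion 1/(1 - x)^r = sum_{k>=0} C(k + r - 1, r - 1) x^k follows from the multiset / negative-binomial theorem (or from repeated differentiation of the geometric series).
For r = 6 and k = 4:
C(9, 5) = 362880 / (120 * 24) = 126.

126


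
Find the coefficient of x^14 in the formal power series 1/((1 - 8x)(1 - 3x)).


By partial fractions or Cauchy convolution:
The coefficient equals sum_{k=0}^{14} 8^k * 3^(14-k).
= 7036871547985

7036871547985


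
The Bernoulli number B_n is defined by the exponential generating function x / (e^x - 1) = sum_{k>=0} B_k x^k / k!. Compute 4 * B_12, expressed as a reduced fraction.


Bernoulli numbers can also be computed recursively via B_0 = 1 and sum_{j=0}^{m} C(m+1, j) B_j = 0 for m >= 1. Odd-index Bernoulli numbers vanish for k >= 3.
Computing B_12 = -691/2730, so 4 * B_12 = 4 * -691/2730 = -1382/1365.

-1382/1365


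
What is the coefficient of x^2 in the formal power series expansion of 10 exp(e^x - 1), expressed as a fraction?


exp(e^x - 1) is the exponential generating function for the Bell numbers Bell_k: exp(e^x - 1) = sum_{k>=0} Bell_k x^k / k!.
So the coefficient of x^2 in 10 exp(e^x - 1) is 10 Bell_2 / 2!.
Computing: Bell_2 = 2 and 2! = 2, giving
10 * 2/2 = 10.

10


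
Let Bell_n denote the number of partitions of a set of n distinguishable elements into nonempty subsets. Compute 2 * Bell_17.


Bell_17 can be computed from the Bell triangle or from Dobinski's identity Bell_n = (1/e) * sum_{k>=0} k^n / k!.
Computing Bell_17 = 82864869804.
Then 2 * 82864869804 = 165729739608.

165729739608


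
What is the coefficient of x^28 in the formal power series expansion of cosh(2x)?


The Maclaurin series is cosh(t) = sum_{m>=0} t^(2m) / (2m)!, so substituting t = 2x, only even powers of x are nonzero, with coefficient of x^(2m) equal to 2^(2m) / (2m)!.
For x^28 the coefficient is 2^28/28! = 268435456/304888344611713860501504000000 = 8/9086380738369043484375.

8/9086380738369043484375


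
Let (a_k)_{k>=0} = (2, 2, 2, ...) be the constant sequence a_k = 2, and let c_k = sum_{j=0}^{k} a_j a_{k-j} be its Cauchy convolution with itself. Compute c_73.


Since a_j = 2 for all j >= 0, the convolution sum becomes
c_k = sum_{j=0}^{k} 2 * 2 = 4 * (k + 1).
Equivalently, the generating function of (a_k) is 2/(1 - x) and its square is 4/(1 - x)^2 = sum_{k>=0} 4(k + 1) x^k.
For k = 73: 4 * 74 = 296.

296


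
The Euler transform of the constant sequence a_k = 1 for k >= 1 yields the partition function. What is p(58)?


The Euler transform converts the sequence a_k = 1 into the number of integer partitions.
Using the recurrence or dynamic programming:
p(58) = 715220

715220


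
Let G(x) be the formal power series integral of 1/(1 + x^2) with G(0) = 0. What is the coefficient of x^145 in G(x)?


1/(1 + x^2) = sum_{j>=0} (-1)^j x^(2j). Integrating termwise with G(0) = 0:
G(x) = sum_{j>=0} (-1)^j x^(2j+1) / (2j+1) = arctan(x).
Only odd powers are nonzero. For x^145 write 145 = 2*72 + 1, giving
(-1)^72 / 145 = 1/145 = 1/145.

1/145


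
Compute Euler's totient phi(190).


phi(n) counts integers in [1, n] coprime to n. Using the multiplicative formula phi(n) = n * prod_{p | n} (1 - 1/p):
190 = 2 * 5 * 19, so
phi(190) = 190 * (1 - 1/2) * (1 - 1/5) * (1 - 1/19) = 72.

72


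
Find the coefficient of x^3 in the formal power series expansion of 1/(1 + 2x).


Write 1/(1 + c x) = 1/(1 - (-c) x) and apply the geometric-series identity
1/(1 - y) = sum_{k>=0} y^k to get 1/(1 + c x) = sum_{k>=0} (-c)^k x^k.
So the coefficient of x^k is (-c)^k = (-1)^k * c^k.
Here c = 2 and k = 3:
(-2)^3 = -1 * 8 = -8

-8


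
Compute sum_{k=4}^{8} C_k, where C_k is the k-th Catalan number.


C_4 through C_8: 14, 42, 132, 429, 1430
Sum = 14 + 42 + 132 + 429 + 1430
= 2047

2047


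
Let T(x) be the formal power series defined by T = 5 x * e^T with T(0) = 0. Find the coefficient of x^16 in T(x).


Apply the Lagrange inversion formula: if T = 5 x * phi(T) with phi(t) = e^t, then
[x^n] T = 5^n * (1/n) [t^(n-1)] phi(t)^n = 5^n * (1/n) [t^(n-1)] e^(n t) = 5^n * (1/n) * n^(n-1) / (n-1)! = 5^n * n^(n-1) / n!.
When c = 1 this is the Cayley count of rooted labeled trees on n vertices, divided by n!.
For n = 16: 5^16 * 16^15 / 16! = 152587890625 * 1152921504606846976/20922789888000 = 42949672960000000000000/5108103.

42949672960000000000000/5108103


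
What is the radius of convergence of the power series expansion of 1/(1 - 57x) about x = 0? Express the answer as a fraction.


Expanding 1/(1 - 57x) = sum_{k>=0} 57^k x^k, the series converges when |57x| < 1, i.e., |x| < 1/57.
So the radius of convergence is 1/57 = 1/57.

1/57


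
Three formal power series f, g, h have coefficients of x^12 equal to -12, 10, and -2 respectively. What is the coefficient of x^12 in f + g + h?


Series addition is componentwise:
-12 + 10 + -2
= -4

-4


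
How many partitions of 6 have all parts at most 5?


Using the generating function (1-x)^(-1)(1-x^2)^(-1)...(1-x^5)^(-1),
the coefficient of x^6 counts these restricted partitions.
Result = 10

10


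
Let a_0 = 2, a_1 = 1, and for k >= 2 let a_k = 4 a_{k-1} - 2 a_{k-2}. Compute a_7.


Iterating the recurrence forward:
a_0 = 2
a_1 = 1
a_2 = 4*1 - 2*2 = 0
a_3 = 4*0 - 2*1 = -2
a_4 = 4*-2 - 2*0 = -8
a_5 = 4*-8 - 2*-2 = -28
a_6 = 4*-28 - 2*-8 = -96
a_7 = 4*-96 - 2*-28 = -328
So a_7 = -328.

-328


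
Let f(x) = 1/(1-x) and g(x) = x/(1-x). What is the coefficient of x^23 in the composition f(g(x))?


First simplify the composition: f(g(x)) = 1/(1 - x/(1-x)) = (1-x)/((1-x) - x) = (1-x)/(1-2x).
Now extract the coefficient. Write (1-x)/(1-2x) = 1/(1-2x) - x/(1-2x).
The coefficient of x^n in 1/(1-2x) is 2^n, and in x/(1-2x) is 2^(n-1) (for n >= 1).
So the coefficient of x^23 is 2^23 - 2^22 = 8388608 - 4194304 = 4194304.

4194304


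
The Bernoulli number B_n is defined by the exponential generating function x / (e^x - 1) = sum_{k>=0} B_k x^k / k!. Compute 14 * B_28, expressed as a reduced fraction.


Bernoulli numbers can also be computed recursively via B_0 = 1 and sum_{j=0}^{m} C(m+1, j) B_j = 0 for m >= 1. Odd-index Bernoulli numbers vanish for k >= 3.
Computing B_28 = -23749461029/870, so 14 * B_28 = 14 * -23749461029/870 = -166246227203/435.

-166246227203/435


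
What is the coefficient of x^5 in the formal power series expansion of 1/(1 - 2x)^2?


The general identity 1/(1 - c x)^r = sum_{k>=0} c^k C(k + r - 1, r - 1) x^k follows by substituting y = c x into 1/(1 - y)^r = sum_{k>=0} C(k + r - 1, r - 1) y^k.
For c = 2, r = 2, k = 5:
2^5 * C(6, 1) = 32 * 6 = 192.

192


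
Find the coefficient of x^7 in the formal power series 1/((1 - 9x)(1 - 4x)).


By partial fractions or Cauchy convolution:
The coefficient equals sum_{k=0}^{7} 9^k * 4^(7-k).
= 8596237

8596237


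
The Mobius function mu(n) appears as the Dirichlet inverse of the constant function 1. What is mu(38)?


38 = 2 * 19 (all distinct primes).
mu(38) = (-1)^2 = 1

1


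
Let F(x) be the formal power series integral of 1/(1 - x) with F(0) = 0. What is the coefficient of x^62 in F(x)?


1/(1 - x) = sum_{k>=0} x^k. Integrating termwise and using F(0) = 0 gives
F(x) = sum_{k>=0} x^(k+1) / (k+1) = sum_{m>=1} x^m / m = -ln(1 - x).
So the coefficient of x^62 is 1/62 = 1/62.

1/62


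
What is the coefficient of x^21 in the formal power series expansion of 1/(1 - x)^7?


The negative binomial / multiset identity is
1/(1 - x)^r = sum_{k>=0} C(k + r - 1, r - 1) x^k.
Here r = 7 and k = 21, so the coefficient is
C(21 + 6, 6) = C(27, 6)
= 296010

296010


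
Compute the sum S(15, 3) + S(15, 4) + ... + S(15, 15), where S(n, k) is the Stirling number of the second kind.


By definition, S(n, k) counts partitions of an n-set into exactly k nonempty blocks.
Computing row n = 15 for k = 3..15:
S(15, k): 2375101, 42355950, 210766920, 420693273, 408741333, 216627840, 67128490, 12662650, 1479478, 106470, 4550, 105, 1
Sum = 1382942161.

1382942161


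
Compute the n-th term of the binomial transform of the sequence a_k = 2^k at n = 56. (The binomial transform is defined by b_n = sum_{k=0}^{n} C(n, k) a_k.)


With a_k = 2^k, b_n = sum_{k=0}^{n} C(n, k) 2^k = (1 + 2)^n by the binomial theorem.
For n = 56: (1 + 2)^56 = 3^56 = 523347633027360537213511521.

523347633027360537213511521


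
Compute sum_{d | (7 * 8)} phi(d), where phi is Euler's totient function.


First, 7 * 8 = 56. One classical identity is sum_{d | n} phi(d) = n (each k in [1, n] has a unique gcd with n, and among the k's with gcd(k, n) = n/d there are phi(d) of them). So the sum equals 56. We also verify directly:
Divisors of 56: 1, 2, 4, 7, 8, 14, 28, 56.
phi values: 1, 1, 2, 6, 4, 6, 12, 24.
Sum = 56.

56


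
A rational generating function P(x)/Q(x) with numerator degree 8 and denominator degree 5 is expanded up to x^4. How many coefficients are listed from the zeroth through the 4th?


Expanding up to x^4 gives the coefficients for x^0, x^1, ..., x^4.
That is 4 + 1 = 5 coefficients in total.

5


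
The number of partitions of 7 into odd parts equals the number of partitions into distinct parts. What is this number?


Computing partitions of 7 into odd parts (1, 3, 5, ...):
Using the generating function prod_{k>=0} 1/(1-x^(2k+1)),
the count is 5

5


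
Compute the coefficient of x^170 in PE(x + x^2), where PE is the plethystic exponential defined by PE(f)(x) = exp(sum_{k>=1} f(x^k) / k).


With f(x) = x + x^2, the exponent is sum_{k>=1} (x^k + x^(2k)) / k = -ln(1 - x) - ln(1 - x^2). Exponentiating:
PE(x + x^2) = 1 / ((1 - x)(1 - x^2)).
This is the generating function for partitions of n into parts of size 1 or 2. The number of 2's can be any j in 0..85, and the rest are 1's, so
[x^170] = floor(170/2) + 1 = 86.

86


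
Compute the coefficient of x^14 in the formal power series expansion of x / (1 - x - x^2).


Let f(x) = sum_{k>=0} a_k x^k. Multiplying f(x) * (1 - x - x^2) = x and matching coefficients gives a_0 = 0, a_1 = 1, and a_k = a_{k-1} + a_{k-2} for k >= 2. These are the Fibonacci numbers F_k.
Iterating from F_0 = 0, F_1 = 1:
F_0=0, F_1=1, F_2=1, F_3=2, F_4=3, F_5=5, F_6=8, F_7=13, F_8=21, F_9=34, ...
F_14 = 377.

377


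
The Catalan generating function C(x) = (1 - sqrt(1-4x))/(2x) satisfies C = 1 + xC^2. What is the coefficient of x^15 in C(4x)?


Substituting x -> 4x scales the n-th coefficient by 4^n, so [x^15] C(4x) = 4^15 * C_15.
C_15 = C(2*15, 15)/(16) = 155117520/16 = 9694845.
So 4^15 * 9694845 = 1073741824 * 9694845 = 10409760553697280.

10409760553697280


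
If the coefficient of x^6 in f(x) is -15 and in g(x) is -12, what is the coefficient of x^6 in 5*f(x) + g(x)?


Scalar multiplication scales coefficients: 5 * -15 = -75.
Then add the g coefficient: -75 + -12
= -87

-87


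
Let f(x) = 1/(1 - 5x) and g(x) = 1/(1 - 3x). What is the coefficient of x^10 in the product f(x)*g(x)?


The coefficient of x^n in f*g is the Cauchy product: sum_{k=0}^{n} a^k * b^(n-k).
With a=5, b=3, n=10:
sum_{k=0}^{10} 5^k * 3^(10-k)
= 24325489

24325489


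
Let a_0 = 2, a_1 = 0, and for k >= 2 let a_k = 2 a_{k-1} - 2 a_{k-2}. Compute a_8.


Iterating the recurrence forward:
a_0 = 2
a_1 = 0
a_2 = 2*0 - 2*2 = -4
a_3 = 2*-4 - 2*0 = -8
a_4 = 2*-8 - 2*-4 = -8
a_5 = 2*-8 - 2*-8 = 0
a_6 = 2*0 - 2*-8 = 16
a_7 = 2*16 - 2*0 = 32
a_8 = 2*32 - 2*16 = 32
So a_8 = 32.

32


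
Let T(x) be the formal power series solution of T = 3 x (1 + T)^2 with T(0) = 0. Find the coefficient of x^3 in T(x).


Apply the Lagrange inversion formula: if T = 3 x * phi(T) with phi(t) = (1 + t)^2, then [x^n] T = 3^n * (1/n) [t^(n-1)] phi(t)^n = 3^n * (1/n) [t^(n-1)] (1 + t)^(2n) = 3^n * (1/n) C(2n, n-1).
Using the identity C(2n, n-1) = C(2n, n) * n / (n+1), the unscaled factor equals C(2n, n) / (n+1) = C_n, the n-th Catalan number.
For n = 3: C_3 = C(6, 3) / 4 = 20/4 = 5.
With the 3^3 = 27 factor, the coefficient is 27 * 5 = 135.

135


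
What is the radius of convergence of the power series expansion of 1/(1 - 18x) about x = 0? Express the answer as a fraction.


Expanding 1/(1 - 18x) = sum_{k>=0} 18^k x^k, the series converges when |18x| < 1, i.e., |x| < 1/18.
So the radius of convergence is 1/18 = 1/18.

1/18


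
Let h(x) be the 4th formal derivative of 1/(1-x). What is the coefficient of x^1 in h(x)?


Differentiating 4 times: d^4/dx^4 [1/(1-x)] = 4!/(1-x)^5.
The expansion 1/(1-x)^5 = sum_{k>=0} C(k+4, 4) x^k, so the coefficient of x^n in 4!/(1-x)^5 is 4! * C(n+4, 4).
For n = 1: 24 * C(5, 4) = 24 * 5 = 120

120


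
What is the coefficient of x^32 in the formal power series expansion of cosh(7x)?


The Maclaurin series is cosh(t) = sum_{m>=0} t^(2m) / (2m)!, so substituting t = 7x, only even powers of x are nonzero, with coefficient of x^(2m) equal to 7^(2m) / (2m)!.
For x^32 the coefficient is 7^32/32! = 1104427674243920646305299201/263130836933693530167218012160000000 = 459986536544739960976801/109592185311825710190428160000000.

459986536544739960976801/109592185311825710190428160000000


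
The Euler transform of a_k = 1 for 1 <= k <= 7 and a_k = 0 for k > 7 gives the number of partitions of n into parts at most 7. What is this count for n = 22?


Partitions of 22 into parts at most 7:
Using generating function (1-x)^(-1)(1-x^2)^(-1)...(1-x^7)^(-1),
the coefficient of x^22 = 522

522


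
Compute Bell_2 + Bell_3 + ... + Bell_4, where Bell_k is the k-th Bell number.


Recall Bell_k counts set partitions of a k-set (with Bell_0 = 1 by convention).
Bell_2 through Bell_4: 2, 5, 15
Sum = 2 + 5 + 15 = 22.

22


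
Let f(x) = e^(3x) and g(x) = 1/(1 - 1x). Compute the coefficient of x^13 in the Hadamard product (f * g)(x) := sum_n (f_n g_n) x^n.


Expanding: f_k = 3^k/k! (from e^(3x)) and g_k = 1^k (from 1/(1 - 1x)). So the Hadamard coefficient (f * g)_k = 3^k 1^k / k! = (3)^k / k!.
For k = 13: 3^13/13! = 1594323/6227020800 = 6561/25625600.

6561/25625600


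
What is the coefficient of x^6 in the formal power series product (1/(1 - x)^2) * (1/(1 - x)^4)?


Combine the factors: (1/(1 - x)^2) * (1/(1 - x)^4) = 1/(1 - x)^6.
Then use 1/(1 - x)^r = sum_{k>=0} C(k + r - 1, r - 1) x^k with r = 6 and k = 6:
C(11, 5) = 462.

462


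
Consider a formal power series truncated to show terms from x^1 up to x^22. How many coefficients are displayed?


From x^1 to x^22 inclusive, the count is 22 - 1 + 1 = 22.

22


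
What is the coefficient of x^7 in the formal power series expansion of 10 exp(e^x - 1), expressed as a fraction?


exp(e^x - 1) is the exponential generating function for the Bell numbers Bell_k: exp(e^x - 1) = sum_{k>=0} Bell_k x^k / k!.
So the coefficient of x^7 in 10 exp(e^x - 1) is 10 Bell_7 / 7!.
Computing: Bell_7 = 877 and 7! = 5040, giving
10 * 877/5040 = 877/504.

877/504


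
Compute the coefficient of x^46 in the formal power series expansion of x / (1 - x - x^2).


Let f(x) = sum_{k>=0} a_k x^k. Multiplying f(x) * (1 - x - x^2) = x and matching coefficients gives a_0 = 0, a_1 = 1, and a_k = a_{k-1} + a_{k-2} for k >= 2. These are the Fibonacci numbers F_k.
Iterating from F_0 = 0, F_1 = 1:
F_0=0, F_1=1, F_2=1, F_3=2, F_4=3, F_5=5, F_6=8, F_7=13, F_8=21, F_9=34, ...
F_46 = 1836311903.

1836311903


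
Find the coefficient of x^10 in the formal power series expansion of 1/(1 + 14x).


Write 1/(1 + c x) = 1/(1 - (-c) x) and apply the geometric-series identity
1/(1 - y) = sum_{k>=0} y^k to get 1/(1 + c x) = sum_{k>=0} (-c)^k x^k.
So the coefficient of x^k is (-c)^k = (-1)^k * c^k.
Here c = 14 and k = 10:
(-14)^10 = 1 * 289254654976 = 289254654976

289254654976


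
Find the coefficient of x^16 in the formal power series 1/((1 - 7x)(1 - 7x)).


By partial fractions or Cauchy convolution:
The coefficient equals sum_{k=0}^{16} 7^k * 7^(16-k).
= 564959819683217

564959819683217


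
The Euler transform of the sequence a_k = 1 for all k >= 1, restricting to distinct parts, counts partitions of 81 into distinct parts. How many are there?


Partitions of 81 into distinct parts can be computed via generating function.
Product (1+x)(1+x^2)(1+x^3)...
The coefficient of x^81 = 84756

84756


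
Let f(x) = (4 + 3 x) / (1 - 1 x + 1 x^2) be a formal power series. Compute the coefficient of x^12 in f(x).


Write f(x) = sum_{k>=0} a_k x^k. Multiplying both sides by 1 - 1 x + 1 x^2 gives
(1 - 1 x + 1 x^2) sum_{k>=0} a_k x^k = 4 + 3 x.
Matching coefficients:
 x^0: a_0 = 4
 x^1: a_1 - 1 a_0 = 3  =>  a_1 = 1*4 + 3 = 7
 x^k (k >= 2): a_k = 1 a_{k-1} - 1 a_{k-2}.
Iterating: a_2 = 3, a_3 = -4, a_4 = -7, a_5 = -3, a_6 = 4, a_7 = 7, a_8 = 3, a_9 = -4, a_10 = -7, a_11 = -3, a_12 = 4.
So the coefficient of x^12 is 4.

4


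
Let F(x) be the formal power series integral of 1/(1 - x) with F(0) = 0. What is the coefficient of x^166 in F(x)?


1/(1 - x) = sum_{k>=0} x^k. Integrating termwise and using F(0) = 0 gives
F(x) = sum_{k>=0} x^(k+1) / (k+1) = sum_{m>=1} x^m / m = -ln(1 - x).
So the coefficient of x^166 is 1/166 = 1/166.

1/166


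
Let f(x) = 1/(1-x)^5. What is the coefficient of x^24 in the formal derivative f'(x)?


Differentiate: d/dx [ 1/(1-x)^r ] = r / (1-x)^(r+1).
Here r = 5, so f'(x) = 5 / (1-x)^6.
The expansion of 1/(1-x)^(r+1) has coefficient of x^n equal to C(n+r, r).
So the coefficient of x^24 in f'(x) is
5 * C(29, 5) = 5 * 118755 = 593775

593775


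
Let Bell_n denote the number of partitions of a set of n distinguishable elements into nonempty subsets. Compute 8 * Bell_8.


Bell_8 can be computed from the Bell triangle or from Dobinski's identity Bell_n = (1/e) * sum_{k>=0} k^n / k!.
Computing Bell_8 = 4140.
Then 8 * 4140 = 33120.

33120


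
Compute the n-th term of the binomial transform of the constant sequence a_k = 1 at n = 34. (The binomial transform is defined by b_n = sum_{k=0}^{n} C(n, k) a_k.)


With a_k = 1 for all k, b_n = sum_{k=0}^{n} C(n, k) = 2^n by the binomial theorem.
For n = 34: 2^34 = 17179869184.

17179869184


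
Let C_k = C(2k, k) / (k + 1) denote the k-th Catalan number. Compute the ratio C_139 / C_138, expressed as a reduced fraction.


Using C_k = (2k)! / (k! (k+1)!), the ratio C_{k+1}/C_k simplifies to
C_{k+1}/C_k = [(2k+2)! / ((k+1)! (k+2)!)] * [k! (k+1)! / (2k)!]
 = (2k+2)(2k+1) / ((k+1)(k+2)) = 2(2k+1) / (k+2).
For k = 138: 2(2*138 + 1) / (138 + 2) = 554/140 = 277/70.

277/70


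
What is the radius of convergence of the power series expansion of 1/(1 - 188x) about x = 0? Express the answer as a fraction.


Expanding 1/(1 - 188x) = sum_{k>=0} 188^k x^k, the series converges when |188x| < 1, i.e., |x| < 1/188.
So the radius of convergence is 1/188 = 1/188.

1/188


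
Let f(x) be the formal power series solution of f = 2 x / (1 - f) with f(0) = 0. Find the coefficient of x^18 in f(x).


Apply Lagrange inversion: f = 2 x * phi(f) with phi(t) = 1/(1 - t), so
[x^n] f = 2^n * (1/n) [t^(n-1)] phi(t)^n = 2^n * (1/n) [t^(n-1)] (1 - t)^(-n) = 2^n * (1/n) C(2n - 2, n - 1) = 2^n * C_{n-1}.
For n = 18: C_17 = C(34, 17) / 18 = 2333606220/18 = 129644790.
With the 2^18 = 262144 factor, the coefficient is 262144 * 129644790 = 33985603829760.

33985603829760


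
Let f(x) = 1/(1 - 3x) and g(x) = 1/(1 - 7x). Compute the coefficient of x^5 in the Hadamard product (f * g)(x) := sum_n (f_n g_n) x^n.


f has coefficients f_k = 3^k and g has coefficients g_k = 7^k, so the Hadamard product has coefficient (f*g)_k = 3^k * 7^k = 21^k.
For k = 5: 21^5 = 4084101.

4084101


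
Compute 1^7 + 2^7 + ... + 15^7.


This power sum has a closed form given by Faulhaber's formula
sum_{k=1}^{m} k^p = (1 / (p + 1)) * sum_{j=0}^{p} C(p + 1, j) B_j m^(p + 1 - j),
but for small m direct computation is fastest:
1 + 128 + 2187 + 16384 + 78125 + 279936 + 823543 + 2097152 + 4782969 + 10000000 + 19487171 + 35831808 + 62748517 + 105413504 + 170859375 = 412420800.

412420800


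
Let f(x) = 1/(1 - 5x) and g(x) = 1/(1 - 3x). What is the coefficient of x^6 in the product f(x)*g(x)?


The coefficient of x^n in f*g is the Cauchy product: sum_{k=0}^{n} a^k * b^(n-k).
With a=5, b=3, n=6:
sum_{k=0}^{6} 5^k * 3^(6-k)
= 37969

37969


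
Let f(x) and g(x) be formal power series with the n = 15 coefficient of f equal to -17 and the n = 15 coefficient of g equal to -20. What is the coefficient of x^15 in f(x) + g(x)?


Addition of formal power series is termwise.
The coefficient of x^15 in f + g = -17 + -20
= -37

-37


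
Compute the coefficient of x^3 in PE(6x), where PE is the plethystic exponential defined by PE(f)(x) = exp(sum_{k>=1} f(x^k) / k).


With f(x) = 6x, the exponent is sum_{k>=1} 6 x^k / k = 6 * (-ln(1 - x)). Exponentiating:
PE(6x) = exp(-6 ln(1 - x)) = 1/(1 - x)^6.
By the negative binomial expansion, [x^n] 1/(1 - x)^6 = C(n + 5, 5).
For n = 3: C(8, 5) = 56.

56


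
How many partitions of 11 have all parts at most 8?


Using the generating function (1-x)^(-1)(1-x^2)^(-1)...(1-x^8)^(-1),
the coefficient of x^11 counts these restricted partitions.
Result = 52

52


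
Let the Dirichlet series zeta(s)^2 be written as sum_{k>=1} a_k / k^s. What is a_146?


The Dirichlet convolution of the constant function 1 with itself gives (1 * 1)(k) = sum_{d | k} 1 = d(k), the number of positive divisors of k.
Since zeta(s) = sum_{k>=1} 1/k^s, we have zeta(s)^2 = sum_{k>=1} d(k)/k^s, so a_k = d(k).
For k = 146: the divisors are 1, 2, 73, 146.
Count = 4.

4


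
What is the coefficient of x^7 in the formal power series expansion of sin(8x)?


The Maclaurin series is sin(t) = sum_{k>=0} (-1)^k t^(2k+1) / (2k+1)!, so substituting t = 8x, only odd powers of x are nonzero, with coefficient of x^(2k+1) equal to (-1)^k 8^(2k+1) / (2k+1)!.
Write 7 = 2*3 + 1, giving the coefficient (-1)^3 * 8^7 / 7! = -2097152/5040 = -131072/315.

-131072/315


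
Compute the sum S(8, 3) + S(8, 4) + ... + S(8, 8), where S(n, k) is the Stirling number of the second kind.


By definition, S(n, k) counts partitions of an n-set into exactly k nonempty blocks.
Computing row n = 8 for k = 3..8:
S(8, k): 966, 1701, 1050, 266, 28, 1
Sum = 4012.

4012


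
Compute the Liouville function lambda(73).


The Liouville function is lambda(k) = (-1)^Omega(k), where Omega(k) counts the prime factors of k with multiplicity.
Factoring: 73 = 73, so Omega(73) = 1.
lambda(73) = (-1)^1 = -1.

-1


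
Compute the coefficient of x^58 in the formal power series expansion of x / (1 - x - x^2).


Let f(x) = sum_{k>=0} a_k x^k. Multiplying f(x) * (1 - x - x^2) = x and matching coefficients gives a_0 = 0, a_1 = 1, and a_k = a_{k-1} + a_{k-2} for k >= 2. These are the Fibonacci numbers F_k.
Iterating from F_0 = 0, F_1 = 1:
F_0=0, F_1=1, F_2=1, F_3=2, F_4=3, F_5=5, F_6=8, F_7=13, F_8=21, F_9=34, ...
F_58 = 591286729879.

591286729879


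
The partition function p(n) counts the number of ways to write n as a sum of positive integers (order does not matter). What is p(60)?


Using the generating function prod_{k>=1} 1/(1-x^k), we compute p(60).
By dynamic programming over parts 1 through 60:
p(60) = 966467

966467


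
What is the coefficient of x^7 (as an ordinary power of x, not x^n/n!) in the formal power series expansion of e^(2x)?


The exponential series is e^y = sum_{k>=0} y^k / k!. Substituting y = 2x gives
e^(2x) = sum_{k>=0} 2^k x^k / k!.
So the coefficient of x^n is a^n/n! with a = 2, n = 7:
2^7 / 7! = 128/5040 = 8/315

8/315


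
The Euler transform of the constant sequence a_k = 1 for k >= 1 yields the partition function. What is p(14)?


The Euler transform converts the sequence a_k = 1 into the number of integer partitions.
Using the recurrence or dynamic programming:
p(14) = 135

135


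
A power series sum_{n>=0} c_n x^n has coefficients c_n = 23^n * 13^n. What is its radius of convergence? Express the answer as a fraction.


By the root test (Cauchy-Hadamard), the radius is R = 1 / limsup_n |c_n|^(1/n).
Here |c_n|^(1/n) = (23^n * 13^n)^(1/n) = 23 * 13 = 299 for all n.
So R = 1/299 = 1/299.

1/299


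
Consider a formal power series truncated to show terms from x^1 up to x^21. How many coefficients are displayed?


From x^1 to x^21 inclusive, the count is 21 - 1 + 1 = 21.

21


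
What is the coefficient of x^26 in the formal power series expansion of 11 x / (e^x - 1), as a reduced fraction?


The exponential generating function for Bernoulli numbers is
x / (e^x - 1) = sum_{k>=0} B_k x^k / k!.
So the coefficient of x^26 in 11 x / (e^x - 1) is 11 B_26 / 26!.
Computing: B_26 = 8553103/6, 26! = 403291461126605635584000000, giving
11 * 8553103/6 / 403291461126605635584000000 = 657931/16921320047270166528000000.

657931/16921320047270166528000000


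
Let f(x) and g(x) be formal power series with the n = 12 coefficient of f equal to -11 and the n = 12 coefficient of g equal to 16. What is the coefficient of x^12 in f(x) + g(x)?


Addition of formal power series is termwise.
The coefficient of x^12 in f + g = -11 + 16
= 5

5


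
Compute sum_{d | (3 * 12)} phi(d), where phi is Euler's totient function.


First, 3 * 12 = 36. One classical identity is sum_{d | n} phi(d) = n (each k in [1, n] has a unique gcd with n, and among the k's with gcd(k, n) = n/d there are phi(d) of them). So the sum equals 36. We also verify directly:
Divisors of 36: 1, 2, 3, 4, 6, 9, 12, 18, 36.
phi values: 1, 1, 2, 2, 2, 6, 4, 6, 12.
Sum = 36.

36
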